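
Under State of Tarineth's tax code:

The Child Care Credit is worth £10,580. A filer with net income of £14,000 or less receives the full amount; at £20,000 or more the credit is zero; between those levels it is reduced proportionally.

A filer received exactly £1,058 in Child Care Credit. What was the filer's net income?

£1,058 is 1,058/10,580 of the full £10,580, so 9,522/10,580 of the £6,000 range has been used: income = £14,000 + £6,000 × 9,522/10,580 = £19,400.

£19,400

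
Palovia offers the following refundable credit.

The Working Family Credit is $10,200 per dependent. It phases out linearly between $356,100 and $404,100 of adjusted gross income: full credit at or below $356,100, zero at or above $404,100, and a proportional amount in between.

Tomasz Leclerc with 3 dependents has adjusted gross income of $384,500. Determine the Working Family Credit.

Working Family Credit: base = 3 × $10,200 = $30,600. $384,500 is $28,400 into a $48,000 phase-out range, leaving 19,600/48,000 of the credit: $30,600 × 19,600/48,000 = $12,495.

$12,495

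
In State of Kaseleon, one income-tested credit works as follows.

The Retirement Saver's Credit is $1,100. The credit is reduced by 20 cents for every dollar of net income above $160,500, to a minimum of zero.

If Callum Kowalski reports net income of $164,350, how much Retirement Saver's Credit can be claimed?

$330

Retirement Saver's Credit: 20% of the $3,850 excess over $160,500 is $770; credit = $1,100 − $770 = $330.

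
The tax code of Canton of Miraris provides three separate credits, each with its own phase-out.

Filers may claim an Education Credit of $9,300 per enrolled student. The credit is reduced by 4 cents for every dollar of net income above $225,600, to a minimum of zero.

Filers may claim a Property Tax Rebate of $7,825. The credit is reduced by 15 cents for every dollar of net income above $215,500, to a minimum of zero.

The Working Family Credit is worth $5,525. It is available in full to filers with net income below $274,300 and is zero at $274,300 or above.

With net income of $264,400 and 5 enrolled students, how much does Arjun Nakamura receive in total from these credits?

$50,963

Education Credit: base = 5 × $9,300 = $46,500. 4% of the $38,800 excess over $225,600 is $1,552; credit = $46,500 − $1,552 = $44,948.
Property Tax Rebate: 15% of the $48,900 excess over $215,500 is $7,335; credit = $7,825 − $7,335 = $490.
Working Family Credit: $264,400 is below the $274,300 cutoff, so the full $5,525 applies.
Total: $44,948 + $490 + $5,525 = $50,963.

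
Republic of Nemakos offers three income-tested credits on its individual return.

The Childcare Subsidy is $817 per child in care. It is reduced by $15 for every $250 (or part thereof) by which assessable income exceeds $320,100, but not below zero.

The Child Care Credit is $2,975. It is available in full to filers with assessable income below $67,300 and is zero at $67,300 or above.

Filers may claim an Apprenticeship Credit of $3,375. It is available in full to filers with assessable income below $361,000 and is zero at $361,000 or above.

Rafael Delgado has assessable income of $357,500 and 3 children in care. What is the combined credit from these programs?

Childcare Subsidy: base = 3 × $817 = $2,451. income exceeds $320,100 by $37,400, which is 150 full-or-partial $250 increments; reduction = 150 × $15 = $2,250, leaving $201.
Child Care Credit: $357,500 meets or exceeds the $67,300 cutoff, so the credit is $0.
Apprenticeship Credit: $357,500 is below the $361,000 cutoff, so the full $3,375 applies.
Total: $201 + $0 + $3,375 = $3,576.

$3,576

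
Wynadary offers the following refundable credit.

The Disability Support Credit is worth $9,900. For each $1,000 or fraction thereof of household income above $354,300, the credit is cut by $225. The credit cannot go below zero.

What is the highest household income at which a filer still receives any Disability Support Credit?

$397,300

After 43 increments the reduction is 43 × $225 = $9,675, leaving $225; one more increment wipes it out. Increment 43 ends at excess 43 × $1,000 = $43,000, so the highest qualifying income is $354,300 + $43,000 = $397,300.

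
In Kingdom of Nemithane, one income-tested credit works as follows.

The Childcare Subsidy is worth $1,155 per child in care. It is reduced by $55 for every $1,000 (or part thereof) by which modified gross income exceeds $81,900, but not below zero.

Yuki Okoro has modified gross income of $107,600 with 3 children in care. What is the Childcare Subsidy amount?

Childcare Subsidy: base = 3 × $1,155 = $3,465. income exceeds $81,900 by $25,700, which is 26 full-or-partial $1,000 increments; reduction = 26 × $55 = $1,430, leaving $2,035.

$2,035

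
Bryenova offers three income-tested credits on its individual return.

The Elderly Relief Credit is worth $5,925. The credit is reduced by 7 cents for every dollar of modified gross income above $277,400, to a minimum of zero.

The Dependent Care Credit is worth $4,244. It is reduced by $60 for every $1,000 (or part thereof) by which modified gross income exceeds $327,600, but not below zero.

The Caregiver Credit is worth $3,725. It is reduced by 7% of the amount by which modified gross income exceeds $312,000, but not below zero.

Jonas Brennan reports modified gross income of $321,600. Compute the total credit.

$10,128

Elderly Relief Credit: 7% of the $44,200 excess over $277,400 is $3,094; credit = $5,925 − $3,094 = $2,831.
Dependent Care Credit: $321,600 is at or below the $327,600 threshold, so the full $4,244 applies.
Caregiver Credit: 7% of the $9,600 excess over $312,000 is $672; credit = $3,725 − $672 = $3,053.
Total: $2,831 + $4,244 + $3,053 = $10,128.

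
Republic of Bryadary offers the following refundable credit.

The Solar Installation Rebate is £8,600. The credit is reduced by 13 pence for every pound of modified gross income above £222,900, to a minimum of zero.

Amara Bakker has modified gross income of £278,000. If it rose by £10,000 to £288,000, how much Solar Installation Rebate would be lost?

£1,300

At £278,000 — 13% of the £55,100 excess over £222,900 is £7,163; credit = £8,600 − £7,163 = £1,437.
At £288,000 — 13% of the £65,100 excess over £222,900 is £8,463; credit = £8,600 − £8,463 = £137.
Lost: £1,437 − £137 = £1,300.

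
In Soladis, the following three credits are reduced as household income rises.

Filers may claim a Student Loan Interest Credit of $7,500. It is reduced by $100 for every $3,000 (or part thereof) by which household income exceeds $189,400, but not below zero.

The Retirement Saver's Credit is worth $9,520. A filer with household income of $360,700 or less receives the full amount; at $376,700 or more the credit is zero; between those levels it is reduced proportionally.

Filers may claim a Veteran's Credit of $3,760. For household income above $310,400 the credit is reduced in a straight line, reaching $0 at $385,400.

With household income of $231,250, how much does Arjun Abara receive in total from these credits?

Student Loan Interest Credit: income exceeds $189,400 by $41,850, which is 14 full-or-partial $3,000 increments; reduction = 14 × $100 = $1,400, leaving $6,100.
Retirement Saver's Credit: $231,250 is at or below the $360,700 threshold, so the full $9,520 applies.
Veteran's Credit: $231,250 is at or below the $310,400 threshold, so the full $3,760 applies.
Total: $6,100 + $9,520 + $3,760 = $19,380.

$19,380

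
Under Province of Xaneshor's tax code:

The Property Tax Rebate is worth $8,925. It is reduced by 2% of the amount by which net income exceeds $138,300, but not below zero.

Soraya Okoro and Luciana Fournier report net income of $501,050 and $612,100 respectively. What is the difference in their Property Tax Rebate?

$1,670

Soraya ($501,050): Property Tax Rebate: 2% of the $362,750 excess over $138,300 is $7,255; credit = $8,925 − $7,255 = $1,670.
Luciana ($612,100): Property Tax Rebate: 2% of the $473,800 excess over $138,300 is $9,476 ≥ base, so the credit is $0.
Difference: |$1,670 − $0| = $1,670.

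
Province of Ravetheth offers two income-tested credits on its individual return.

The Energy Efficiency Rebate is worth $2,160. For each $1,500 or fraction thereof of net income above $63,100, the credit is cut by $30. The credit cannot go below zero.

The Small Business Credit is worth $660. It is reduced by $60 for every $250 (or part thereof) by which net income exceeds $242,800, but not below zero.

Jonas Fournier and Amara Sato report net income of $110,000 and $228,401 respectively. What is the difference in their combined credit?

$1,200

Jonas ($110,000): Energy Efficiency Rebate: income exceeds $63,100 by $46,900, which is 32 full-or-partial $1,500 increments; reduction = 32 × $30 = $960, leaving $1,200. Small Business Credit: $110,000 is at or below the $242,800 threshold, so the full $660 applies. total $1,200 + $660 = $1,860
Amara ($228,401): Energy Efficiency Rebate: income exceeds $63,100 by $165,301 → 111 increments × $30 = $3,330 ≥ base, so the credit is $0. Small Business Credit: $228,401 is at or below the $242,800 threshold, so the full $660 applies. total $0 + $660 = $660
Difference: |$1,860 − $660| = $1,200.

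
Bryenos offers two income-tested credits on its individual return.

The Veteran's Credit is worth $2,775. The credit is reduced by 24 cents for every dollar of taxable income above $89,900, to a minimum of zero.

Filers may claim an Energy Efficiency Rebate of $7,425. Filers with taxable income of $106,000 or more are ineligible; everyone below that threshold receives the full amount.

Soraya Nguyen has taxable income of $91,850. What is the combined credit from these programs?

$9,732

Veteran's Credit: 24% of the $1,950 excess over $89,900 is $468; credit = $2,775 − $468 = $2,307.
Energy Efficiency Rebate: $91,850 is below the $106,000 cutoff, so the full $7,425 applies.
Total: $2,307 + $7,425 = $9,732.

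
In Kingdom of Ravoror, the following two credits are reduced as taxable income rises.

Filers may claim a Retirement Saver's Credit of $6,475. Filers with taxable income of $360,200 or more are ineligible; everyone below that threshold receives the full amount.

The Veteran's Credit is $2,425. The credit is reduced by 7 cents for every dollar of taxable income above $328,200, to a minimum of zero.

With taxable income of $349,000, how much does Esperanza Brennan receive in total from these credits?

Retirement Saver's Credit: $349,000 is below the $360,200 cutoff, so the full $6,475 applies.
Veteran's Credit: 7% of the $20,800 excess over $328,200 is $1,456; credit = $2,425 − $1,456 = $969.
Total: $6,475 + $969 = $7,444.

$7,444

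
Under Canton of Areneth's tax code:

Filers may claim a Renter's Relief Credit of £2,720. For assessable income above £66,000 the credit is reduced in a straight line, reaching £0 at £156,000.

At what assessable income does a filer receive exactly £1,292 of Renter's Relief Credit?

£1,292 is 1,292/2,720 of the full £2,720, so 1,428/2,720 of the £90,000 range has been used: income = £66,000 + £90,000 × 1,428/2,720 = £113,250.

£113,250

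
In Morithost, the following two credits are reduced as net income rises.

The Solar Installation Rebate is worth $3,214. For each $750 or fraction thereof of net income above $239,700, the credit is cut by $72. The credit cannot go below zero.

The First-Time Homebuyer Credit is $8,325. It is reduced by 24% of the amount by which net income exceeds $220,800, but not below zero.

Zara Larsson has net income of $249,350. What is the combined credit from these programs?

$3,751

Solar Installation Rebate: income exceeds $239,700 by $9,650, which is 13 full-or-partial $750 increments; reduction = 13 × $72 = $936, leaving $2,278.
First-Time Homebuyer Credit: 24% of the $28,550 excess over $220,800 is $6,852; credit = $8,325 − $6,852 = $1,473.
Total: $2,278 + $1,473 = $3,751.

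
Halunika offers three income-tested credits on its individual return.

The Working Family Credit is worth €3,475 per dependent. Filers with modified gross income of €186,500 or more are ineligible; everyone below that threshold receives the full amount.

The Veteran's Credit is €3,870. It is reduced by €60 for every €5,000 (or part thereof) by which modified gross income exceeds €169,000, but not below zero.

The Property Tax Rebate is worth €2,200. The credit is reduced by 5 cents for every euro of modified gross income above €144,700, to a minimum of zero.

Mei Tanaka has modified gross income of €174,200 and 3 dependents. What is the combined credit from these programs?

€14,900

Working Family Credit: base = 3 × €3,475 = €10,425. €174,200 is below the €186,500 cutoff, so the full €10,425 applies.
Veteran's Credit: income exceeds €169,000 by €5,200, which is 2 full-or-partial €5,000 increments; reduction = 2 × €60 = €120, leaving €3,750.
Property Tax Rebate: 5% of the €29,500 excess over €144,700 is €1,475; credit = €2,200 − €1,475 = €725.
Total: €10,425 + €3,750 + €725 = €14,900.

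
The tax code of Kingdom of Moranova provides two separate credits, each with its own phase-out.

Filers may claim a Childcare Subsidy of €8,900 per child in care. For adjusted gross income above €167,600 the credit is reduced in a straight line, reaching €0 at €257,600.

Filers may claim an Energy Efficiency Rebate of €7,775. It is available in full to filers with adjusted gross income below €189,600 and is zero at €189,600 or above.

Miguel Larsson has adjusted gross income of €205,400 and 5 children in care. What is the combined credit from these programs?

€25,810

Childcare Subsidy: base = 5 × €8,900 = €44,500. €205,400 is €37,800 into a €90,000 phase-out range, leaving 52,200/90,000 of the credit: €44,500 × 52,200/90,000 = €25,810.
Energy Efficiency Rebate: €205,400 meets or exceeds the €189,600 cutoff, so the credit is €0.
Total: €25,810 + €0 = €25,810.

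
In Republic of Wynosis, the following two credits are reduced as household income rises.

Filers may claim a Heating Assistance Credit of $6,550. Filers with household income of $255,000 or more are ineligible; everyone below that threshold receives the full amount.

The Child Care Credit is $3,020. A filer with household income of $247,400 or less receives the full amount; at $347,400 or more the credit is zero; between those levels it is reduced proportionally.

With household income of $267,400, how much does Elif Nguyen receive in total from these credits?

Heating Assistance Credit: $267,400 meets or exceeds the $255,000 cutoff, so the credit is $0.
Child Care Credit: $267,400 is $20,000 into a $100,000 phase-out range, leaving 80,000/100,000 of the credit: $3,020 × 80,000/100,000 = $2,416.
Total: $0 + $2,416 = $2,416.

$2,416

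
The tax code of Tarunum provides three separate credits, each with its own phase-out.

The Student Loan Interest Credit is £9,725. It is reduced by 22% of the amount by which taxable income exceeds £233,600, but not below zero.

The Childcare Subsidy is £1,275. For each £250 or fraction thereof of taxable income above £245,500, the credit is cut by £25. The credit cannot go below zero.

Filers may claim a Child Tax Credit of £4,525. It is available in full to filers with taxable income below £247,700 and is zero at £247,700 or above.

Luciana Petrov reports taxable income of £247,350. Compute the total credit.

Student Loan Interest Credit: 22% of the £13,750 excess over £233,600 is £3,025; credit = £9,725 − £3,025 = £6,700.
Childcare Subsidy: income exceeds £245,500 by £1,850, which is 8 full-or-partial £250 increments; reduction = 8 × £25 = £200, leaving £1,075.
Child Tax Credit: £247,350 is below the £247,700 cutoff, so the full £4,525 applies.
Total: £6,700 + £1,075 + £4,525 = £12,300.

£12,300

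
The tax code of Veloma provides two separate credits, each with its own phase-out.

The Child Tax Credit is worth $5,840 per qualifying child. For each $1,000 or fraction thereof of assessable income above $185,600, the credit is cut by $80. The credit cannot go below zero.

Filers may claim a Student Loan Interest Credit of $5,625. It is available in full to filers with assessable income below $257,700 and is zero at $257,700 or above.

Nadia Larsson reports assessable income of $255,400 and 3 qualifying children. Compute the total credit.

Child Tax Credit: base = 3 × $5,840 = $17,520. income exceeds $185,600 by $69,800, which is 70 full-or-partial $1,000 increments; reduction = 70 × $80 = $5,600, leaving $11,920.
Student Loan Interest Credit: $255,400 is below the $257,700 cutoff, so the full $5,625 applies.
Total: $11,920 + $5,625 = $17,545.

$17,545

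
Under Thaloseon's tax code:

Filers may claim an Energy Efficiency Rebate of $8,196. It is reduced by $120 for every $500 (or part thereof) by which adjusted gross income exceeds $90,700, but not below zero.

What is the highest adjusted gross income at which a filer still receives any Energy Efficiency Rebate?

$124,700

After 68 increments the reduction is 68 × $120 = $8,160, leaving $36; one more increment wipes it out. Increment 68 ends at excess 68 × $500 = $34,000, so the highest qualifying income is $90,700 + $34,000 = $124,700.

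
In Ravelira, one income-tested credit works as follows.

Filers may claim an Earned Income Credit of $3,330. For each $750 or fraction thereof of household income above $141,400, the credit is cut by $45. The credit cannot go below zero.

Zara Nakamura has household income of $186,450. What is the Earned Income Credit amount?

$585

Earned Income Credit: income exceeds $141,400 by $45,050, which is 61 full-or-partial $750 increments; reduction = 61 × $45 = $2,745, leaving $585.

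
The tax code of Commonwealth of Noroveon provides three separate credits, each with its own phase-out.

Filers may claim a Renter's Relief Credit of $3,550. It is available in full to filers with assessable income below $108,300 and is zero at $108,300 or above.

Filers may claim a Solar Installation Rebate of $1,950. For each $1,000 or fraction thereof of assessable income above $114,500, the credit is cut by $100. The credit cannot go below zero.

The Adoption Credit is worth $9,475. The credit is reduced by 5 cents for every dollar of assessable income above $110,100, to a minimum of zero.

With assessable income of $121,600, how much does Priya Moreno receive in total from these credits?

Renter's Relief Credit: $121,600 meets or exceeds the $108,300 cutoff, so the credit is $0.
Solar Installation Rebate: income exceeds $114,500 by $7,100, which is 8 full-or-partial $1,000 increments; reduction = 8 × $100 = $800, leaving $1,150.
Adoption Credit: 5% of the $11,500 excess over $110,100 is $575; credit = $9,475 − $575 = $8,900.
Total: $0 + $1,150 + $8,900 = $10,050.

$10,050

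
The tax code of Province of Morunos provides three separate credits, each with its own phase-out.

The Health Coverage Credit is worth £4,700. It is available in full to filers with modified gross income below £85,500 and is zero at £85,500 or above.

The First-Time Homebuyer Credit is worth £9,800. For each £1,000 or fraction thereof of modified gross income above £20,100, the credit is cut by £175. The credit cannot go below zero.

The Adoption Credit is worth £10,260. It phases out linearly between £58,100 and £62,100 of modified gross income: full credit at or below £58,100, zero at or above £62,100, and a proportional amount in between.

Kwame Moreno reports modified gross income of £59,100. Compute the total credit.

£15,370

Health Coverage Credit: £59,100 is below the £85,500 cutoff, so the full £4,700 applies.
First-Time Homebuyer Credit: income exceeds £20,100 by £39,000, which is 39 full-or-partial £1,000 increments; reduction = 39 × £175 = £6,825, leaving £2,975.
Adoption Credit: £59,100 is £1,000 into a £4,000 phase-out range, leaving 3,000/4,000 of the credit: £10,260 × 3,000/4,000 = £7,695.
Total: £4,700 + £2,975 + £7,695 = £15,370.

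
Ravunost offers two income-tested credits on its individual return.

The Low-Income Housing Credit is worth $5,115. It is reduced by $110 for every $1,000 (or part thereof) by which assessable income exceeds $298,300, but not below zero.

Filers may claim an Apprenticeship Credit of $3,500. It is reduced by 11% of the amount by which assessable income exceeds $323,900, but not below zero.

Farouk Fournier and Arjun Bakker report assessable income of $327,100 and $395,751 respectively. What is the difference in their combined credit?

$5,073

Farouk ($327,100): Low-Income Housing Credit: income exceeds $298,300 by $28,800, which is 29 full-or-partial $1,000 increments; reduction = 29 × $110 = $3,190, leaving $1,925. Apprenticeship Credit: 11% of the $3,200 excess over $323,900 is $352; credit = $3,500 − $352 = $3,148. total $1,925 + $3,148 = $5,073
Arjun ($395,751): Low-Income Housing Credit: income exceeds $298,300 by $97,451 → 98 increments × $110 = $10,780 ≥ base, so the credit is $0. Apprenticeship Credit: 11% of the $71,851 excess over $323,900 is $7,903.61 ≥ base, so the credit is $0. total $0 + $0 = $0
Difference: |$5,073 − $0| = $5,073.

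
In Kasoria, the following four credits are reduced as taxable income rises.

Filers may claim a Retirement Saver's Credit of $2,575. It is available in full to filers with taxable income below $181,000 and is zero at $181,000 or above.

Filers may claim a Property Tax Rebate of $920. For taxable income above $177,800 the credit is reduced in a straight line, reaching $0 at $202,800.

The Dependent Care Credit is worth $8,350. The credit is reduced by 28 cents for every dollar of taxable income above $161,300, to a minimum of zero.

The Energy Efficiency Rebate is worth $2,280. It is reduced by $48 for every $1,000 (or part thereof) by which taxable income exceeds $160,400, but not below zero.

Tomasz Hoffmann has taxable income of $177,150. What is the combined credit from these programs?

Retirement Saver's Credit: $177,150 is below the $181,000 cutoff, so the full $2,575 applies.
Property Tax Rebate: $177,150 is at or below the $177,800 threshold, so the full $920 applies.
Dependent Care Credit: 28% of the $15,850 excess over $161,300 is $4,438; credit = $8,350 − $4,438 = $3,912.
Energy Efficiency Rebate: income exceeds $160,400 by $16,750, which is 17 full-or-partial $1,000 increments; reduction = 17 × $48 = $816, leaving $1,464.
Total: $2,575 + $920 + $3,912 + $1,464 = $8,871.

$8,871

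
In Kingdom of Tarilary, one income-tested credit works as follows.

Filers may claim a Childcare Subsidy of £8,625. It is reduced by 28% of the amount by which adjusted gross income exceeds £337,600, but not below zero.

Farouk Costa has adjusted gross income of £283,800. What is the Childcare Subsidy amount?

£8,625

Childcare Subsidy: £283,800 is at or below the £337,600 threshold, so the full £8,625 applies.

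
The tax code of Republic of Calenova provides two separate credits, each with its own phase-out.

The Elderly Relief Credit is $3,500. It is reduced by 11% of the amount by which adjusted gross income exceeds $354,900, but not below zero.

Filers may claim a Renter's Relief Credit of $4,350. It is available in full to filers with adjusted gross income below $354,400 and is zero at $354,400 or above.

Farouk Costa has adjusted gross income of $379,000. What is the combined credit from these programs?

Elderly Relief Credit: 11% of the $24,100 excess over $354,900 is $2,651; credit = $3,500 − $2,651 = $849.
Renter's Relief Credit: $379,000 meets or exceeds the $354,400 cutoff, so the credit is $0.
Total: $849 + $0 = $849.

$849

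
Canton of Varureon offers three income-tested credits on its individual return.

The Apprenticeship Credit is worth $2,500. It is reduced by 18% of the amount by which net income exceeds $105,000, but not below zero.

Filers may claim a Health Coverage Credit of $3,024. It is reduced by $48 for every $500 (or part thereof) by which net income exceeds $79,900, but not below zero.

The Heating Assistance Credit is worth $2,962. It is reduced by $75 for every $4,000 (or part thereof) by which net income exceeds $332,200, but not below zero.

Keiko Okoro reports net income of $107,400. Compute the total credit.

Apprenticeship Credit: 18% of the $2,400 excess over $105,000 is $432; credit = $2,500 − $432 = $2,068.
Health Coverage Credit: income exceeds $79,900 by $27,500, which is 55 full-or-partial $500 increments; reduction = 55 × $48 = $2,640, leaving $384.
Heating Assistance Credit: $107,400 is at or below the $332,200 threshold, so the full $2,962 applies.
Total: $2,068 + $384 + $2,962 = $5,414.

$5,414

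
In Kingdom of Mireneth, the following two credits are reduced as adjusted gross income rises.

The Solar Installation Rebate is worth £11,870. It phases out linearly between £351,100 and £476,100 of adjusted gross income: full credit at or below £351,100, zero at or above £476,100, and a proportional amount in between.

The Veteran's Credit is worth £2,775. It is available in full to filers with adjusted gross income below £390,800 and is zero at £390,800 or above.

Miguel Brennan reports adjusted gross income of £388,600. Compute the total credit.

Solar Installation Rebate: £388,600 is £37,500 into a £125,000 phase-out range, leaving 87,500/125,000 of the credit: £11,870 × 87,500/125,000 = £8,309.
Veteran's Credit: £388,600 is below the £390,800 cutoff, so the full £2,775 applies.
Total: £8,309 + £2,775 = £11,084.

£11,084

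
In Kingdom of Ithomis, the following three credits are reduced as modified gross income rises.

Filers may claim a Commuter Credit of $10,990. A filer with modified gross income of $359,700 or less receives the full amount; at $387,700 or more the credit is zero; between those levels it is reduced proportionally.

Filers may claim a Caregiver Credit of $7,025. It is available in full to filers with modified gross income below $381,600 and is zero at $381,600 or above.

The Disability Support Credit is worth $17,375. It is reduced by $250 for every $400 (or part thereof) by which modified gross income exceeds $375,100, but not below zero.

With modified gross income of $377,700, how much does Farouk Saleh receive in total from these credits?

$26,575

Commuter Credit: $377,700 is $18,000 into a $28,000 phase-out range, leaving 10,000/28,000 of the credit: $10,990 × 10,000/28,000 = $3,925.
Caregiver Credit: $377,700 is below the $381,600 cutoff, so the full $7,025 applies.
Disability Support Credit: income exceeds $375,100 by $2,600, which is 7 full-or-partial $400 increments; reduction = 7 × $250 = $1,750, leaving $15,625.
Total: $3,925 + $7,025 + $15,625 = $26,575.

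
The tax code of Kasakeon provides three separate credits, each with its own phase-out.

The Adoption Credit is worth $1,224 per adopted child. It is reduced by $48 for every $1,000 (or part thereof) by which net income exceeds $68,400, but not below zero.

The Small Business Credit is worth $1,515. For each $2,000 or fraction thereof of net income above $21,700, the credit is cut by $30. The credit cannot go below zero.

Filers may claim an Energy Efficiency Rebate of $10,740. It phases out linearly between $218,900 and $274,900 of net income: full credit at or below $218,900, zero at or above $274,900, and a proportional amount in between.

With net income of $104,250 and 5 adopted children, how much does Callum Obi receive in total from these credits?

Adoption Credit: base = 5 × $1,224 = $6,120. income exceeds $68,400 by $35,850, which is 36 full-or-partial $1,000 increments; reduction = 36 × $48 = $1,728, leaving $4,392.
Small Business Credit: income exceeds $21,700 by $82,550, which is 42 full-or-partial $2,000 increments; reduction = 42 × $30 = $1,260, leaving $255.
Energy Efficiency Rebate: $104,250 is at or below the $218,900 threshold, so the full $10,740 applies.
Total: $4,392 + $255 + $10,740 = $15,387.

$15,387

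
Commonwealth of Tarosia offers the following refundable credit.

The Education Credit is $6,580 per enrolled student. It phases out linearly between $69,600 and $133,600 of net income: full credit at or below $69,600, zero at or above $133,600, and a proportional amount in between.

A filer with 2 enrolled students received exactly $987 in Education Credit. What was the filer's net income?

$128,800

Full credit = 2 × $6,580 = $13,160.
$987 is 987/13,160 of the full $13,160, so 12,173/13,160 of the $64,000 range has been used: income = $69,600 + $64,000 × 12,173/13,160 = $128,800.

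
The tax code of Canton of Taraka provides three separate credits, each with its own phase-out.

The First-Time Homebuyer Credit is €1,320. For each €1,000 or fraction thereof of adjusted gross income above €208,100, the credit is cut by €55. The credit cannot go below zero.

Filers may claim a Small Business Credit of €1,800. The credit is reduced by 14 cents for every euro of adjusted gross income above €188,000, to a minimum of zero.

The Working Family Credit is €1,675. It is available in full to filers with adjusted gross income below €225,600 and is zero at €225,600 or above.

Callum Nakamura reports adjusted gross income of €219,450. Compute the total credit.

€2,335

First-Time Homebuyer Credit: income exceeds €208,100 by €11,350, which is 12 full-or-partial €1,000 increments; reduction = 12 × €55 = €660, leaving €660.
Small Business Credit: 14% of the €31,450 excess over €188,000 is €4,403 ≥ base, so the credit is €0.
Working Family Credit: €219,450 is below the €225,600 cutoff, so the full €1,675 applies.
Total: €660 + €0 + €1,675 = €2,335.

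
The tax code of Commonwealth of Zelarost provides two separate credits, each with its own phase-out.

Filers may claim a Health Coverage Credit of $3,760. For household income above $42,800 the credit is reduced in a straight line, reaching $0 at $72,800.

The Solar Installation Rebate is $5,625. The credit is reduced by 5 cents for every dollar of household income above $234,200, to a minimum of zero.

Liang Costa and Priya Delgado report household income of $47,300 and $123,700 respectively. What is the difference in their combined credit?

$3,196

Liang ($47,300): Health Coverage Credit: $47,300 is $4,500 into a $30,000 phase-out range, leaving 25,500/30,000 of the credit: $3,760 × 25,500/30,000 = $3,196. Solar Installation Rebate: $47,300 is at or below the $234,200 threshold, so the full $5,625 applies. total $3,196 + $5,625 = $8,821
Priya ($123,700): Health Coverage Credit: $123,700 is at or above $72,800, so the credit is $0. Solar Installation Rebate: $123,700 is at or below the $234,200 threshold, so the full $5,625 applies. total $0 + $5,625 = $5,625
Difference: |$8,821 − $5,625| = $3,196.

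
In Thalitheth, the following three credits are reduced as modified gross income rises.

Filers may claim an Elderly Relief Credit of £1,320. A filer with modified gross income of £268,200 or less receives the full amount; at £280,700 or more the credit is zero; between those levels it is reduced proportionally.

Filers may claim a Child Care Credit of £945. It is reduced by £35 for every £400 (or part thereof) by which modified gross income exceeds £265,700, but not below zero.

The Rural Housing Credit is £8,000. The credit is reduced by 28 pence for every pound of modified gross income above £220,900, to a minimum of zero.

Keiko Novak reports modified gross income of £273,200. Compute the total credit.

Elderly Relief Credit: £273,200 is £5,000 into a £12,500 phase-out range, leaving 7,500/12,500 of the credit: £1,320 × 7,500/12,500 = £792.
Child Care Credit: income exceeds £265,700 by £7,500, which is 19 full-or-partial £400 increments; reduction = 19 × £35 = £665, leaving £280.
Rural Housing Credit: 28% of the £52,300 excess over £220,900 is £14,644 ≥ base, so the credit is £0.
Total: £792 + £280 + £0 = £1,072.

£1,072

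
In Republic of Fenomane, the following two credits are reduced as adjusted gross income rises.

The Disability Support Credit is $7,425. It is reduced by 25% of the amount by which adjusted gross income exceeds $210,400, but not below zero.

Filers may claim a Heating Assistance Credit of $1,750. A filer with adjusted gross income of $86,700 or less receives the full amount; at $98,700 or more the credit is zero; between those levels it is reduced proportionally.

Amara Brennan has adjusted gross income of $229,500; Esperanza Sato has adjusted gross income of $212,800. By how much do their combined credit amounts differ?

$4,175

Amara ($229,500): Disability Support Credit: 25% of the $19,100 excess over $210,400 is $4,775; credit = $7,425 − $4,775 = $2,650. Heating Assistance Credit: $229,500 is at or above $98,700, so the credit is $0. total $2,650 + $0 = $2,650
Esperanza ($212,800): Disability Support Credit: 25% of the $2,400 excess over $210,400 is $600; credit = $7,425 − $600 = $6,825. Heating Assistance Credit: $212,800 is at or above $98,700, so the credit is $0. total $6,825 + $0 = $6,825
Difference: |$2,650 − $6,825| = $4,175.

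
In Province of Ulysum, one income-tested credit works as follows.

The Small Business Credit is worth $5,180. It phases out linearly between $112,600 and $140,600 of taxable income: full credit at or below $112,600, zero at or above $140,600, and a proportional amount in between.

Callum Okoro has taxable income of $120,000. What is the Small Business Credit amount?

Small Business Credit: $120,000 is $7,400 into a $28,000 phase-out range, leaving 20,600/28,000 of the credit: $5,180 × 20,600/28,000 = $3,811.

$3,811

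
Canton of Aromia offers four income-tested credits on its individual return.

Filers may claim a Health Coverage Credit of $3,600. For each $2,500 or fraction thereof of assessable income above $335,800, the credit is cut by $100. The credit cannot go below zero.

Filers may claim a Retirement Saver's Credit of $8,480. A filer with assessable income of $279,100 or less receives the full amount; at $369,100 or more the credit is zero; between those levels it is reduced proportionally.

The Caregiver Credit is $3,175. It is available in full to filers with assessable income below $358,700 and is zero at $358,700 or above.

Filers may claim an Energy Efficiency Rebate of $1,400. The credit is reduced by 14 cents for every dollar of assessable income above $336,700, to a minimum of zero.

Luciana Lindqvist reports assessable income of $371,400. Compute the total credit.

Health Coverage Credit: income exceeds $335,800 by $35,600, which is 15 full-or-partial $2,500 increments; reduction = 15 × $100 = $1,500, leaving $2,100.
Retirement Saver's Credit: $371,400 is at or above $369,100, so the credit is $0.
Caregiver Credit: $371,400 meets or exceeds the $358,700 cutoff, so the credit is $0.
Energy Efficiency Rebate: 14% of the $34,700 excess over $336,700 is $4,858 ≥ base, so the credit is $0.
Total: $2,100 + $0 + $0 + $0 = $2,100.

$2,100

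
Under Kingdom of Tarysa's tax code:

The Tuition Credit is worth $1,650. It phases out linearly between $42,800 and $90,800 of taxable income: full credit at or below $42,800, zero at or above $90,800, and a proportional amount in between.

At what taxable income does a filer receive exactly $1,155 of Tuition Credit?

$57,200

$1,155 is 1,155/1,650 of the full $1,650, so 495/1,650 of the $48,000 range has been used: income = $42,800 + $48,000 × 495/1,650 = $57,200.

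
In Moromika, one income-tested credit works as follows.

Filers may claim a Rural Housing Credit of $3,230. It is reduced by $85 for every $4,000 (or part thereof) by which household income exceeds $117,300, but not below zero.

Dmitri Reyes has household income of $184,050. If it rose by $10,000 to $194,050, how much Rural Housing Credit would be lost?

At $184,050 — income exceeds $117,300 by $66,750, which is 17 full-or-partial $4,000 increments; reduction = 17 × $85 = $1,445, leaving $1,785.
At $194,050 — income exceeds $117,300 by $76,750, which is 20 full-or-partial $4,000 increments; reduction = 20 × $85 = $1,700, leaving $1,530.
Lost: $1,785 − $1,530 = $255.

$255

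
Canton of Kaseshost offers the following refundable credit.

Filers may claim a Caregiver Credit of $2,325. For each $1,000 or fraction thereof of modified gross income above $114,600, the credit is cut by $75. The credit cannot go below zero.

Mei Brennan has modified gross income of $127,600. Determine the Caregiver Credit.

$1,350

Caregiver Credit: income exceeds $114,600 by $13,000, which is 13 full-or-partial $1,000 increments; reduction = 13 × $75 = $975, leaving $1,350.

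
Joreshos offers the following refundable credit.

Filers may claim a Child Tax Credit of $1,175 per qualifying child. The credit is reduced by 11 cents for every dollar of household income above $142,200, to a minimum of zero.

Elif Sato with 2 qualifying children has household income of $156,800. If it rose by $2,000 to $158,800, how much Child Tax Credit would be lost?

At $156,800 — base = 2 × $1,175 = $2,350. 11% of the $14,600 excess over $142,200 is $1,606; credit = $2,350 − $1,606 = $744.
At $158,800 — base = 2 × $1,175 = $2,350. 11% of the $16,600 excess over $142,200 is $1,826; credit = $2,350 − $1,826 = $524.
Lost: $744 − $524 = $220.

$220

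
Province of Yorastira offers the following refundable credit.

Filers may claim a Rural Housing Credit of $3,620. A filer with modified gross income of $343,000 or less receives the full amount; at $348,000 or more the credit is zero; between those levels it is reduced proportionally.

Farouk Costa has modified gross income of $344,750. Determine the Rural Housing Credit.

$2,353

Rural Housing Credit: $344,750 is $1,750 into a $5,000 phase-out range, leaving 3,250/5,000 of the credit: $3,620 × 3,250/5,000 = $2,353.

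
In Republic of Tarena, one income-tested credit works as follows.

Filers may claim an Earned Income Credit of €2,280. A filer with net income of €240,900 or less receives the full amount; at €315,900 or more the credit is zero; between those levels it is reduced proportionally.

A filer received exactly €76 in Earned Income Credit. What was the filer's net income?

€313,400

€76 is 76/2,280 of the full €2,280, so 2,204/2,280 of the €75,000 range has been used: income = €240,900 + €75,000 × 2,204/2,280 = €313,400.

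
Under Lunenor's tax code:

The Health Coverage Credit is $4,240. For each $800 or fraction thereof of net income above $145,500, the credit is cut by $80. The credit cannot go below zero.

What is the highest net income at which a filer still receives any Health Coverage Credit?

After 52 increments the reduction is 52 × $80 = $4,160, leaving $80; one more increment wipes it out. Increment 52 ends at excess 52 × $800 = $41,600, so the highest qualifying income is $145,500 + $41,600 = $187,100.

$187,100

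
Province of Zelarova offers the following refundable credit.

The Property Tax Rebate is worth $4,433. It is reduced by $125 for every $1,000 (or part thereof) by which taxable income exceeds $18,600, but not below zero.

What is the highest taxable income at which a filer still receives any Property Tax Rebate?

After 35 increments the reduction is 35 × $125 = $4,375, leaving $58; one more increment wipes it out. Increment 35 ends at excess 35 × $1,000 = $35,000, so the highest qualifying income is $18,600 + $35,000 = $53,600.

$53,600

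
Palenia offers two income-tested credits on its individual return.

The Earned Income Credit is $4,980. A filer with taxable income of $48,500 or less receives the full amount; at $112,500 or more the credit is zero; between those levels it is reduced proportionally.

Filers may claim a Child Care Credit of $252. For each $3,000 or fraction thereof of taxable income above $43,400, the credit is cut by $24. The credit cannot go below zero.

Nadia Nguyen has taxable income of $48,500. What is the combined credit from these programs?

Earned Income Credit: $48,500 is at or below the $48,500 threshold, so the full $4,980 applies.
Child Care Credit: income exceeds $43,400 by $5,100, which is 2 full-or-partial $3,000 increments; reduction = 2 × $24 = $48, leaving $204.
Total: $4,980 + $204 = $5,184.

$5,184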